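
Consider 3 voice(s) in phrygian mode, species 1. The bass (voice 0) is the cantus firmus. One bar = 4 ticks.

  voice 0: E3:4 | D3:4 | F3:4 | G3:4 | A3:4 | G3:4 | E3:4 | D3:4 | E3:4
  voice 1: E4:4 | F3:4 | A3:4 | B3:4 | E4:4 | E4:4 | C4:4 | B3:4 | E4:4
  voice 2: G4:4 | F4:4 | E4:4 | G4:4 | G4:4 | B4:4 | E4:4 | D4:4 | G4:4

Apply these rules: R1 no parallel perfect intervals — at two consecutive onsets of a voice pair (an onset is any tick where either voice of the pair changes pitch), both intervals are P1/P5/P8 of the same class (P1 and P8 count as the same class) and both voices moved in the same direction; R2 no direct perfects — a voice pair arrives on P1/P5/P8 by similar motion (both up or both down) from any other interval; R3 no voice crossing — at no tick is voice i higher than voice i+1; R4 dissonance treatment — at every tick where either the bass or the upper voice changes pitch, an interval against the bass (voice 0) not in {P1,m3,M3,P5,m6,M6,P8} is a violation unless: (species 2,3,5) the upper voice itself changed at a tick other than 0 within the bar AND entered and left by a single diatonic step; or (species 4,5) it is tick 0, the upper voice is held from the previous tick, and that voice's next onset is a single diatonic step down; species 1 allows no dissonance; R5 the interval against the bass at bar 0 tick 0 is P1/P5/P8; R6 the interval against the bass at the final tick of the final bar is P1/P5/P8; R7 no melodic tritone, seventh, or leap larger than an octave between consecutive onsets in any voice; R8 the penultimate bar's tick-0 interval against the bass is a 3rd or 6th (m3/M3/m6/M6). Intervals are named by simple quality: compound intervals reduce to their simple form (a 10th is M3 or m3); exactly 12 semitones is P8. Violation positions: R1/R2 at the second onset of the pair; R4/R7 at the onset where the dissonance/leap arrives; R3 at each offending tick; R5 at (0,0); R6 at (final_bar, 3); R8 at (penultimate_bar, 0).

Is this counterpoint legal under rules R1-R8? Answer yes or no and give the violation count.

bar 0: v0=E3 v1=E4 v2=G4 (m3)
bar 1: v0=D3 v1=F3 v2=F4 (m3)
bar 2: v0=F3 v1=A3 v2=E4 (M7)
bar 3: v0=G3 v1=B3 v2=G4 (P8)
bar 4: v0=A3 v1=E4 v2=G4 (m7)
bar 5: v0=G3 v1=E4 v2=B4 (M3)
bar 6: v0=E3 v1=C4 v2=E4 (P8)
bar 7: v0=D3 v1=B3 v2=D4 (P8)
bar 8: v0=E3 v1=E4 v2=G4 (m3)
  R5 @ bar0.0: opens on m3
  R2 @ bar1.0: E4/G4 m3 -> F3/F4 P8 similar
  R7 @ bar1.0: E4->F3 leap 11st
  R4 @ bar2.0: F3/E4 M7 untreated
  R2 @ bar3.0: F3/E4 M7 -> G3/G4 P8 similar
  R2 @ bar4.0: G3/B3 M3 -> A3/E4 P5 similar
  R4 @ bar4.0: A3/G4 m7 untreated
  R2 @ bar6.0: G3/B4 M3 -> E3/E4 P8 similar
  R1 @ bar7.0: E3/E4 P8 -> D3/D4 P8 similar
  R8 @ bar7.0: penult P8 not 3rd/6th
  R2 @ bar8.0: D3/B3 M6 -> E3/E4 P8 similar
  R6 @ bar8.3: closes on m3

No (12 violations)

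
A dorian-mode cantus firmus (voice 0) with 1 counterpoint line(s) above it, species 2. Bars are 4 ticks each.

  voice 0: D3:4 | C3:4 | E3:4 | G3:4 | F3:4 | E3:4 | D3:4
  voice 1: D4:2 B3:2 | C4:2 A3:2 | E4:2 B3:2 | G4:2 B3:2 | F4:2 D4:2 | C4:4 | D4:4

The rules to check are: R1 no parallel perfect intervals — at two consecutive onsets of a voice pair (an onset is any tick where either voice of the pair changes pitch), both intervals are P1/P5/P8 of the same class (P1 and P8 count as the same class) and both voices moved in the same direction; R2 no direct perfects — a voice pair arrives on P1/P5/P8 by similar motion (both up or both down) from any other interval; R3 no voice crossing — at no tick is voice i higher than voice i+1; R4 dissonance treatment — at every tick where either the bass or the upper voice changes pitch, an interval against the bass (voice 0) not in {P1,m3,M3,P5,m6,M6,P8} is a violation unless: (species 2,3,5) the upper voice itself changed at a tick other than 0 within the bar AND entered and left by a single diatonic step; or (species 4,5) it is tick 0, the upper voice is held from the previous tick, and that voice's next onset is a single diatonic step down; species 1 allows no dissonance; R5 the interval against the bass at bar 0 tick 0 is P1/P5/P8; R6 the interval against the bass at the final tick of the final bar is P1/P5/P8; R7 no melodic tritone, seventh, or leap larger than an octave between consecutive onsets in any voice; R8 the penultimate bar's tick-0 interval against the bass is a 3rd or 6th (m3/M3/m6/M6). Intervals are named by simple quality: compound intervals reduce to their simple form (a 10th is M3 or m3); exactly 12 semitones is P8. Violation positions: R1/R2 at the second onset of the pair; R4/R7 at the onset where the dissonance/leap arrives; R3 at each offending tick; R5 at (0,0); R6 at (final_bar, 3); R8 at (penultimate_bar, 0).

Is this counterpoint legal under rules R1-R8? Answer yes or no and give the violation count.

bar 0: v0=D3 v1=D4 (P8)
bar 1: v0=C3 v1=C4 (P8)
bar 2: v0=E3 v1=E4 (P8)
bar 3: v0=G3 v1=G4 (P8)
bar 4: v0=F3 v1=F4 (P8)
bar 5: v0=E3 v1=C4 (m6)
bar 6: v0=D3 v1=D4 (P8)
  R2 @ bar2.0: C3/A3 M6 -> E3/E4 P8 similar
  R2 @ bar3.0: E3/B3 P5 -> G3/G4 P8 similar
  R7 @ bar4.0: B3->F4 leap 6st

No (3 violations)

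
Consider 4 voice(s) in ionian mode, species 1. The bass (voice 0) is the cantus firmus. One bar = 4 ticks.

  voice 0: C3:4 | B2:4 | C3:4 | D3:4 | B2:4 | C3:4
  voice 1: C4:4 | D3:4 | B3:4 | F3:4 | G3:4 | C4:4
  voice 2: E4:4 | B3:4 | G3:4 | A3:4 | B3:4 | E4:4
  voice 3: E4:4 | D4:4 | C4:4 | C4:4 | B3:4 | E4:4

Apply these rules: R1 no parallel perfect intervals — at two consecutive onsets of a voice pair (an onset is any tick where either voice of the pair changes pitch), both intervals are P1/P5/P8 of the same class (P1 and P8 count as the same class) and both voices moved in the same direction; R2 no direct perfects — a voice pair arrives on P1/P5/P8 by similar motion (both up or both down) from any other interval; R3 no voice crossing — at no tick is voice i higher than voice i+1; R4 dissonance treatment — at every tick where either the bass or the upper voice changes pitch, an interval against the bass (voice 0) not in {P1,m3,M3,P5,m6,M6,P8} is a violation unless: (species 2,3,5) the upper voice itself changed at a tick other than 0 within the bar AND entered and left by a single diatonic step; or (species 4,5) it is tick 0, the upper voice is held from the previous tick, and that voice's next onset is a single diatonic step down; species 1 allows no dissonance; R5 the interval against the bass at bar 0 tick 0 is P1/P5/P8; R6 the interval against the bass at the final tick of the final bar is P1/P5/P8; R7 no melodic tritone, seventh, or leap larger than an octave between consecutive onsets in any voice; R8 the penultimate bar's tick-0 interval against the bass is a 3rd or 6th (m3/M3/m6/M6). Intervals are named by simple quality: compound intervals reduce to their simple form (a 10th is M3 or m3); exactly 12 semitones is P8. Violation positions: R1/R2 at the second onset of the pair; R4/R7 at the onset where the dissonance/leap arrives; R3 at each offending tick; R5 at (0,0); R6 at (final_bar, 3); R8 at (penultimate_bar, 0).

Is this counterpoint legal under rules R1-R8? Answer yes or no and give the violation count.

No (20 violations)

bar 0: v0=C3 v1=C4 v2=E4 v3=E4 (M3)
bar 1: v0=B2 v1=D3 v2=B3 v3=D4 (m3)
bar 2: v0=C3 v1=B3 v2=G3 v3=C4 (P8)
bar 3: v0=D3 v1=F3 v2=A3 v3=C4 (m7)
bar 4: v0=B2 v1=G3 v2=B3 v3=B3 (P8)
bar 5: v0=C3 v1=C4 v2=E4 v3=E4 (M3)
  R5 @ bar0.0: opens on M3
  R5 @ bar0.0: opens on M3
  R2 @ bar1.0: C3/E4 M3 -> B2/B3 P8 similar
  R2 @ bar1.0: C4/E4 M3 -> D3/D4 P8 similar
  R7 @ bar1.0: C4->D3 leap 10st
  R3 @ bar2.0: B3 above G3
  R4 @ bar2.0: C3/B3 M7 untreated
  R3 @ bar2.1: B3 above G3
  R3 @ bar2.2: B3 above G3
  R3 @ bar2.3: B3 above G3
  R1 @ bar3.0: C3/G3 P5 -> D3/A3 P5 similar
  R4 @ bar3.0: D3/C4 m7 untreated
  R7 @ bar3.0: B3->F3 leap 6st
  R2 @ bar4.0: D3/C4 m7 -> B2/B3 P8 similar
  R8 @ bar4.0: penult P8 not 3rd/6th
  R8 @ bar4.0: penult P8 not 3rd/6th
  R1 @ bar5.0: B3/B3 P1 -> E4/E4 P1 similar
  R2 @ bar5.0: B2/G3 m6 -> C3/C4 P8 similar
  R6 @ bar5.3: closes on M3
  R6 @ bar5.3: closes on M3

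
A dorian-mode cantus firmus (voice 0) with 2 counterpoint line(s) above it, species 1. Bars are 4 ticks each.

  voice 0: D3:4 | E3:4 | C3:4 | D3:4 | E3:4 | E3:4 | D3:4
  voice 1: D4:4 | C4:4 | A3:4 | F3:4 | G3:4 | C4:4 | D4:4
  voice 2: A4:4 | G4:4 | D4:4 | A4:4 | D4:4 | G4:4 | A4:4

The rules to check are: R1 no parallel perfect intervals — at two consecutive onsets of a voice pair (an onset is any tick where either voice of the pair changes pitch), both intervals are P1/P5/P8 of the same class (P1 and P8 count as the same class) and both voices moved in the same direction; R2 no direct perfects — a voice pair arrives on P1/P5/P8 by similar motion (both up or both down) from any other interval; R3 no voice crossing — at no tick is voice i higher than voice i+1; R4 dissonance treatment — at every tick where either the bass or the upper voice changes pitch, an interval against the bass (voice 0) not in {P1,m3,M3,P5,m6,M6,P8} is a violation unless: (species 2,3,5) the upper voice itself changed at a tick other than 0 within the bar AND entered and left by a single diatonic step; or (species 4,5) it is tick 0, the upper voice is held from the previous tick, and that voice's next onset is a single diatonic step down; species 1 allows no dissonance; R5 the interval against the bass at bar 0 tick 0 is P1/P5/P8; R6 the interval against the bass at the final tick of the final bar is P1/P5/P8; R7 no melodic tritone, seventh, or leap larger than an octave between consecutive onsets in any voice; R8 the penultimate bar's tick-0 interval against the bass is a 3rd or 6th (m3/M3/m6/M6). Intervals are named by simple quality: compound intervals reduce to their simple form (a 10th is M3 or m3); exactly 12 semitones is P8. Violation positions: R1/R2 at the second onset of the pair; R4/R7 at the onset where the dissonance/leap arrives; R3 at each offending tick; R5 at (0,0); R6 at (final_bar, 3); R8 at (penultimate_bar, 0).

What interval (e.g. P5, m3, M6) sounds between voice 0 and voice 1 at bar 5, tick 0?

voice 0=E3 voice 1=C4 -> m6

m6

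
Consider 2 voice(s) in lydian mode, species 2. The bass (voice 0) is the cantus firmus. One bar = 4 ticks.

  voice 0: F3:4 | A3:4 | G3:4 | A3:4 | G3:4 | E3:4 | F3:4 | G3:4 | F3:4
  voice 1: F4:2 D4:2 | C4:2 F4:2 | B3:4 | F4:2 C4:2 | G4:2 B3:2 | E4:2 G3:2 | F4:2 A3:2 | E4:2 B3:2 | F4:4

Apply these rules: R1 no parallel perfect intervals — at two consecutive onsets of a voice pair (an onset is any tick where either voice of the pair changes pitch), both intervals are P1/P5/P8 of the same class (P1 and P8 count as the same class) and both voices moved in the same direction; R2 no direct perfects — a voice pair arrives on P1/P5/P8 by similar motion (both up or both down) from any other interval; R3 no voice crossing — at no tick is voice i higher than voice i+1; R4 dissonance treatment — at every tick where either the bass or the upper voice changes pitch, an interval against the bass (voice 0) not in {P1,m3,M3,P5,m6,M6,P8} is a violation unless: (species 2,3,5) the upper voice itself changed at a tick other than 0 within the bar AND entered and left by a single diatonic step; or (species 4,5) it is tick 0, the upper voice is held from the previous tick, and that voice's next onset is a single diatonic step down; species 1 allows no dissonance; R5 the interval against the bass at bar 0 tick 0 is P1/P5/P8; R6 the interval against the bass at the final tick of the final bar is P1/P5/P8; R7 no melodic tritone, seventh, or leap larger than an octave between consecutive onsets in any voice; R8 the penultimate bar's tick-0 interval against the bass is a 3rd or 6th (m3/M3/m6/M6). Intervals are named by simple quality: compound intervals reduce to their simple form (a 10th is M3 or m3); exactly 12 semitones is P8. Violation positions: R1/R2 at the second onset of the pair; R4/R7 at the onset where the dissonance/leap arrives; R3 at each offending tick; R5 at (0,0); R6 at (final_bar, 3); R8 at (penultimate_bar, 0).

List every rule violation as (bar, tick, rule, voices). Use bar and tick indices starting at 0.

(2, 0, R7, (1,))
(3, 0, R7, (1,))
(6, 0, R2, (0, 1))
(6, 0, R7, (1,))
(8, 0, R7, (1,))

bar 0: v0=F3 v1=F4 downbeat P8
bar 1: v0=A3 v1=C4 downbeat m3
bar 2: v0=G3 v1=B3 downbeat M3
bar 3: v0=A3 v1=F4 downbeat m6
bar 4: v0=G3 v1=G4 downbeat P8
bar 5: v0=E3 v1=E4 downbeat P8
bar 6: v0=F3 v1=F4 downbeat P8
bar 7: v0=G3 v1=E4 downbeat M6
bar 8: v0=F3 v1=F4 downbeat P8
  -> R7 @ bar 2 tick 0 v(1,): F4->B3 leap 6st
  -> R7 @ bar 3 tick 0 v(1,): B3->F4 leap 6st
  -> R2 @ bar 6 tick 0 v(0, 1): E3/G3 m3 -> F3/F4 P8 similar
  -> R7 @ bar 6 tick 0 v(1,): G3->F4 leap 10st
  -> R7 @ bar 8 tick 0 v(1,): B3->F4 leap 6st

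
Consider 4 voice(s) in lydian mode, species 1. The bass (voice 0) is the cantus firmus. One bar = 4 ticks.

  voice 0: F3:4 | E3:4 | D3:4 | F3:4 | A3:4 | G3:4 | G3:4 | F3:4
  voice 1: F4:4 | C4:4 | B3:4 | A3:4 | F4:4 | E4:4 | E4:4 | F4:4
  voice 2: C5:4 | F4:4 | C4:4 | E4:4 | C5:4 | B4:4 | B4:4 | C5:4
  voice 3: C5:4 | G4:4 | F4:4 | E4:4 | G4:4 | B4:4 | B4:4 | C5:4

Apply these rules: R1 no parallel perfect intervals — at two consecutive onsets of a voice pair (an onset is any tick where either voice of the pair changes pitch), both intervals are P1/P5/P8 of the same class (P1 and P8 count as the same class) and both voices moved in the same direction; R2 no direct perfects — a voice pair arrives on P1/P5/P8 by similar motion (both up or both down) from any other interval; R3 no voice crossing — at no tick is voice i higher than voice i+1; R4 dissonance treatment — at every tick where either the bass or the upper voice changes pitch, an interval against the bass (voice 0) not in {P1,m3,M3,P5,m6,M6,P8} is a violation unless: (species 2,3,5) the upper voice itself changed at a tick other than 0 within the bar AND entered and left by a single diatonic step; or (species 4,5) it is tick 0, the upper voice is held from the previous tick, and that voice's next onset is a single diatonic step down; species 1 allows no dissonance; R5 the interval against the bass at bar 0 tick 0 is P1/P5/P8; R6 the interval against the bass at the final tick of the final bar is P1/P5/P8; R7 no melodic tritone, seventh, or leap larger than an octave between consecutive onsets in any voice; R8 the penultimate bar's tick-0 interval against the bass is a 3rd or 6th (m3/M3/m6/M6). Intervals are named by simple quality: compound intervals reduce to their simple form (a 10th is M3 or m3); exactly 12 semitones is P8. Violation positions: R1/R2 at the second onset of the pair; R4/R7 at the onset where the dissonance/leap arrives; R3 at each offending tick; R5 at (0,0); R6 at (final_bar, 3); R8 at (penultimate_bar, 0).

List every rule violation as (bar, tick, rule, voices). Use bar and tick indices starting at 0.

(1, 0, R1, (1, 3))
(1, 0, R4, (0, 2))
(2, 0, R4, (0, 2))
(3, 0, R2, (1, 3))
(3, 0, R4, (0, 2))
(3, 0, R4, (0, 3))
(4, 0, R1, (1, 2))
(4, 0, R3, (2, 3))
(4, 0, R4, (0, 3))
(4, 1, R3, (2, 3))
(4, 2, R3, (2, 3))
(4, 3, R3, (2, 3))
(5, 0, R1, (1, 2))
(7, 0, R1, (1, 2))
(7, 0, R1, (1, 3))
(7, 0, R1, (2, 3))

bar 0: v0=F3 v1=F4 v2=C5 v3=C5 downbeat P5
bar 1: v0=E3 v1=C4 v2=F4 v3=G4 downbeat m3
bar 2: v0=D3 v1=B3 v2=C4 v3=F4 downbeat m3
bar 3: v0=F3 v1=A3 v2=E4 v3=E4 downbeat M7
bar 4: v0=A3 v1=F4 v2=C5 v3=G4 downbeat m7
bar 5: v0=G3 v1=E4 v2=B4 v3=B4 downbeat M3
bar 6: v0=G3 v1=E4 v2=B4 v3=B4 downbeat M3
bar 7: v0=F3 v1=F4 v2=C5 v3=C5 downbeat P5
  -> R1 @ bar 1 tick 0 v(1, 3): F4/C5 P5 -> C4/G4 P5 similar
  -> R4 @ bar 1 tick 0 v(0, 2): E3/F4 m2 untreated
  -> R4 @ bar 2 tick 0 v(0, 2): D3/C4 m7 untreated
  -> R2 @ bar 3 tick 0 v(1, 3): B3/F4 TT -> A3/E4 P5 similar
  -> R4 @ bar 3 tick 0 v(0, 2): F3/E4 M7 untreated
  -> R4 @ bar 3 tick 0 v(0, 3): F3/E4 M7 untreated
  -> R1 @ bar 4 tick 0 v(1, 2): A3/E4 P5 -> F4/C5 P5 similar
  -> R3 @ bar 4 tick 0 v(2, 3): C5 above G4
  -> R4 @ bar 4 tick 0 v(0, 3): A3/G4 m7 untreated
  -> R3 @ bar 4 tick 1 v(2, 3): C5 above G4
  -> R3 @ bar 4 tick 2 v(2, 3): C5 above G4
  -> R3 @ bar 4 tick 3 v(2, 3): C5 above G4
  -> R1 @ bar 5 tick 0 v(1, 2): F4/C5 P5 -> E4/B4 P5 similar
  -> R1 @ bar 7 tick 0 v(1, 2): E4/B4 P5 -> F4/C5 P5 similar
  -> R1 @ bar 7 tick 0 v(1, 3): E4/B4 P5 -> F4/C5 P5 similar
  -> R1 @ bar 7 tick 0 v(2, 3): B4/B4 P1 -> C5/C5 P1 similar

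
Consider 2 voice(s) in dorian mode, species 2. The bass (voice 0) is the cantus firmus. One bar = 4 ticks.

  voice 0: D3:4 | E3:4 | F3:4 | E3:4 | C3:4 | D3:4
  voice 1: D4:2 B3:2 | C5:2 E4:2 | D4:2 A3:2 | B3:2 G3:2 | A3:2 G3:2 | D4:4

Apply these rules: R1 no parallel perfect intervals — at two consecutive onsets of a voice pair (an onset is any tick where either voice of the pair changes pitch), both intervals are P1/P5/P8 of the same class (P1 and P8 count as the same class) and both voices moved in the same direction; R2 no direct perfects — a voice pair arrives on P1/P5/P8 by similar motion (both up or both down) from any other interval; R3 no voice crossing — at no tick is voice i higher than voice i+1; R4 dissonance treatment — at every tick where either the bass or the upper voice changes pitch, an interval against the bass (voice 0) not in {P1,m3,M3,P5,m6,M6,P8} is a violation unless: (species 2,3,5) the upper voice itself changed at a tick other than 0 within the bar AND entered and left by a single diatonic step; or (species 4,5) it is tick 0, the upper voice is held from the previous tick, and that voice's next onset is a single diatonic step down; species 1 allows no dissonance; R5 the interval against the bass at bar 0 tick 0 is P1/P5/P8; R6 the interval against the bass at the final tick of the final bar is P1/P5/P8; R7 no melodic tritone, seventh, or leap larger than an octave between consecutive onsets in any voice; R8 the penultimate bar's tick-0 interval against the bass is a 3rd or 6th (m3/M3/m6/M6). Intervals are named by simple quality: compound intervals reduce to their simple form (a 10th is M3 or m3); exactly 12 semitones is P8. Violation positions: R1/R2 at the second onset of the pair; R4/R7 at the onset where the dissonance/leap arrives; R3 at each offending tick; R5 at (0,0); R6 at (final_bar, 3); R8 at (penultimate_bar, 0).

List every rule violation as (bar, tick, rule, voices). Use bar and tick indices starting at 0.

bar 0: v0=D3 v1=D4 downbeat P8
bar 1: v0=E3 v1=C5 downbeat m6
bar 2: v0=F3 v1=D4 downbeat M6
bar 3: v0=E3 v1=B3 downbeat P5
bar 4: v0=C3 v1=A3 downbeat M6
bar 5: v0=D3 v1=D4 downbeat P8
  -> R7 @ bar 1 tick 0 v(1,): B3->C5 leap 13st
  -> R2 @ bar 5 tick 0 v(0, 1): C3/G3 P5 -> D3/D4 P8 similar

(1, 0, R7, (1,))
(5, 0, R2, (0, 1))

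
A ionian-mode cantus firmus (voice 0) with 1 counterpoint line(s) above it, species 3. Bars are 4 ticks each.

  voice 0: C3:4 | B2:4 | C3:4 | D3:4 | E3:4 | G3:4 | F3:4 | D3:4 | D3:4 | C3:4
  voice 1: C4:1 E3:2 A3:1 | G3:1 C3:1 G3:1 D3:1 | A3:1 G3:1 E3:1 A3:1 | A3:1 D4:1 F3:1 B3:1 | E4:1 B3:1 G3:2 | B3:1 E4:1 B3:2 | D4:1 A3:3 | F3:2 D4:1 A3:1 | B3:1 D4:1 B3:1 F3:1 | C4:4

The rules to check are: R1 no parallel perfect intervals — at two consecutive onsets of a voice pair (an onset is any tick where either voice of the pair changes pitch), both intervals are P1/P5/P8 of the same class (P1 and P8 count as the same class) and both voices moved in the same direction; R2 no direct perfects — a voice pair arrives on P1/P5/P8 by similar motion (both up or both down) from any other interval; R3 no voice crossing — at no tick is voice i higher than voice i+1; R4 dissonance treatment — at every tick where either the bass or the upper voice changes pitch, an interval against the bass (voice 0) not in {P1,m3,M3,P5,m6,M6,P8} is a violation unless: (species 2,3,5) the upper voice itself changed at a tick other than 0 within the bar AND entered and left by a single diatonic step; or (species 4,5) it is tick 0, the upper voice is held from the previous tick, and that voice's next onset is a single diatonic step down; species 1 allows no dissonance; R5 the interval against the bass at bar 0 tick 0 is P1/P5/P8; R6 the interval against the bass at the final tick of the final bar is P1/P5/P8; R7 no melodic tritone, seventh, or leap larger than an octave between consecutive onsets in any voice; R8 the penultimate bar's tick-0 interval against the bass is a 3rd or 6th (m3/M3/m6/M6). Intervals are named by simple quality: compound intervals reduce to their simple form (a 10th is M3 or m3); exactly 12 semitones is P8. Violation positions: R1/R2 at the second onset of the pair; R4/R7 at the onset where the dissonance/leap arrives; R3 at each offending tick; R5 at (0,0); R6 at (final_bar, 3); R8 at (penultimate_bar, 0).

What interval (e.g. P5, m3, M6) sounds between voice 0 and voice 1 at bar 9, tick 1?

voice 0=C3 voice 1=C4 -> P8

P8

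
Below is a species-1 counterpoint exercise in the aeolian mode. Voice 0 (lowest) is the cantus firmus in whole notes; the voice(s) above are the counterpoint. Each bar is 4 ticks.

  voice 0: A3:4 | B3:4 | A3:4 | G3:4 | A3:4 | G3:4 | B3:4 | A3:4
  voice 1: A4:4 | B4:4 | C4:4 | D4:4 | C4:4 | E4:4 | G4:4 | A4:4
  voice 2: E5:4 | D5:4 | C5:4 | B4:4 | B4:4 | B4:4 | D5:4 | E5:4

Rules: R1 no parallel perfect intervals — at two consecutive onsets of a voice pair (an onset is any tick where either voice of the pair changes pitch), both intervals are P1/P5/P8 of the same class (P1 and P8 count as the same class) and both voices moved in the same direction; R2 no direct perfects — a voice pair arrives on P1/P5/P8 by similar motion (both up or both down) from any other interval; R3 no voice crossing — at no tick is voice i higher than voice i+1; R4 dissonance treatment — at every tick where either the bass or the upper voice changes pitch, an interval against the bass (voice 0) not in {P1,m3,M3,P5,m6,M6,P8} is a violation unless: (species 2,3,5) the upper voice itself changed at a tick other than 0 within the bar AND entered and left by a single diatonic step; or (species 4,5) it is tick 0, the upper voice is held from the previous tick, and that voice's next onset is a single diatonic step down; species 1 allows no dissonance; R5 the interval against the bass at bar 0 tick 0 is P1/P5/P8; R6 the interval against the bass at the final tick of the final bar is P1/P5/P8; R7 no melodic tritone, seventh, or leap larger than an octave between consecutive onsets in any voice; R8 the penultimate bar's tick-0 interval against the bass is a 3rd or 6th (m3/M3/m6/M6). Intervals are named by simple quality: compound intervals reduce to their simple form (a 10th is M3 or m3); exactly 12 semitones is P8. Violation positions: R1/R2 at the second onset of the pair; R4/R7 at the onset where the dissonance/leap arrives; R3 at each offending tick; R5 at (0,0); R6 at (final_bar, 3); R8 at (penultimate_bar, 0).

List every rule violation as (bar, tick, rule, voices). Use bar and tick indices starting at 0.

(1, 0, R1, (0, 1))
(2, 0, R2, (1, 2))
(2, 0, R7, (1,))
(4, 0, R4, (0, 2))
(6, 0, R1, (1, 2))
(7, 0, R1, (1, 2))

bar 0: v0=A3 v1=A4 v2=E5 downbeat P5
bar 1: v0=B3 v1=B4 v2=D5 downbeat m3
bar 2: v0=A3 v1=C4 v2=C5 downbeat m3
bar 3: v0=G3 v1=D4 v2=B4 downbeat M3
bar 4: v0=A3 v1=C4 v2=B4 downbeat M2
bar 5: v0=G3 v1=E4 v2=B4 downbeat M3
bar 6: v0=B3 v1=G4 v2=D5 downbeat m3
bar 7: v0=A3 v1=A4 v2=E5 downbeat P5
  -> R1 @ bar 1 tick 0 v(0, 1): A3/A4 P8 -> B3/B4 P8 similar
  -> R2 @ bar 2 tick 0 v(1, 2): B4/D5 m3 -> C4/C5 P8 similar
  -> R7 @ bar 2 tick 0 v(1,): B4->C4 leap 11st
  -> R4 @ bar 4 tick 0 v(0, 2): A3/B4 M2 untreated
  -> R1 @ bar 6 tick 0 v(1, 2): E4/B4 P5 -> G4/D5 P5 similar
  -> R1 @ bar 7 tick 0 v(1, 2): G4/D5 P5 -> A4/E5 P5 similar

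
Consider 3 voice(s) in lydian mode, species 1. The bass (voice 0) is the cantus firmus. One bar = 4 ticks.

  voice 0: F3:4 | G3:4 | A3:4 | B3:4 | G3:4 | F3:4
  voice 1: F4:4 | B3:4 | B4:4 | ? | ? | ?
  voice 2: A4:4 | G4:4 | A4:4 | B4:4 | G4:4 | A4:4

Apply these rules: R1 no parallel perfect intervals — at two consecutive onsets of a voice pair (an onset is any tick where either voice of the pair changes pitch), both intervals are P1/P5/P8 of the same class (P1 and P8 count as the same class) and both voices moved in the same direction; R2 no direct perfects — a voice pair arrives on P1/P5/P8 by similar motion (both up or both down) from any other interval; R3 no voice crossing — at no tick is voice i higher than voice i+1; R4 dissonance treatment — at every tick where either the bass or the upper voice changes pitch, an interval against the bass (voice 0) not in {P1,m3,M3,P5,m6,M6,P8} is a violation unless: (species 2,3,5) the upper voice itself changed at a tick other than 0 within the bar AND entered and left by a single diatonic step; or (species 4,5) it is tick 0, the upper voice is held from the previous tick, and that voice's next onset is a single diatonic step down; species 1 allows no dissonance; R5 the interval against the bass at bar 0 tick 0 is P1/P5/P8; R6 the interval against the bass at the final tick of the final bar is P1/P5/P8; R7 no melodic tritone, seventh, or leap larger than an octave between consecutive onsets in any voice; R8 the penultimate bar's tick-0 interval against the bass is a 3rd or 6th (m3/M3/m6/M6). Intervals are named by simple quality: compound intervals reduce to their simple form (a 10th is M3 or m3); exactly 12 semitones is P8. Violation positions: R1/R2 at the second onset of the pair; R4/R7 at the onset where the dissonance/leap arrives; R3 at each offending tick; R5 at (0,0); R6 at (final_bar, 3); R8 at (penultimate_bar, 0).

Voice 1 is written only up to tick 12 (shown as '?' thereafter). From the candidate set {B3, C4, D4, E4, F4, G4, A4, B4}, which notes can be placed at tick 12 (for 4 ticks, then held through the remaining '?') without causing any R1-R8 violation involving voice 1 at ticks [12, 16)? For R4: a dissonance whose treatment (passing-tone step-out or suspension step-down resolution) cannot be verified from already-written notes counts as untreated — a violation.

B3: legal
C4: violates R4,R7
D4: legal
E4: violates R4
F4: violates R4,R7
G4: legal
A4: violates R4
B4: legal

{B3, B4, D4, G4}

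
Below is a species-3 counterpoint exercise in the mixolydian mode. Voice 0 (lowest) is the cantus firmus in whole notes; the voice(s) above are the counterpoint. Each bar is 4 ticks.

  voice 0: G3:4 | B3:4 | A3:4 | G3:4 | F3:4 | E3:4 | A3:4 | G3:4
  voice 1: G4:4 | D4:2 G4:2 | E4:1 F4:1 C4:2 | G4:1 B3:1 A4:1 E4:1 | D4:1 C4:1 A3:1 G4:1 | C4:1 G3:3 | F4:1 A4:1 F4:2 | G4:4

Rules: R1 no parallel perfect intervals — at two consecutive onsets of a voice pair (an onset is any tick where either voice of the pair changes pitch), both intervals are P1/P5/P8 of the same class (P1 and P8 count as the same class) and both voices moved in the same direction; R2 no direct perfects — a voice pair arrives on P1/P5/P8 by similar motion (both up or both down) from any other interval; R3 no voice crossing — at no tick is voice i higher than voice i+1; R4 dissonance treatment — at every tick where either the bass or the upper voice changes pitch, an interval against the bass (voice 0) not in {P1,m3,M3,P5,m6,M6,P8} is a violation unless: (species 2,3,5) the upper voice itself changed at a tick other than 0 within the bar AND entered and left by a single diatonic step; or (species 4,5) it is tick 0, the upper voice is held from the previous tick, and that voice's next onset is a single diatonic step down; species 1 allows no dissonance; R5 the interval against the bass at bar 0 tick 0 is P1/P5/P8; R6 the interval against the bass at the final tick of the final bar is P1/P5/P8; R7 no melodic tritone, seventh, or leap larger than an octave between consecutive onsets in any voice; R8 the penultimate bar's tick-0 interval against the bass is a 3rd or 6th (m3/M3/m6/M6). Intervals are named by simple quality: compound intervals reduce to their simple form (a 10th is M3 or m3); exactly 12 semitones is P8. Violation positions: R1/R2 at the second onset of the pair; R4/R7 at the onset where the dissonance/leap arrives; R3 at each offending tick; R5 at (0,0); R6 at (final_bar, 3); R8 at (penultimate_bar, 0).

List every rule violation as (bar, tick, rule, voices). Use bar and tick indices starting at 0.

(2, 0, R2, (0, 1))
(3, 2, R4, (0, 1))
(3, 2, R7, (1,))
(4, 3, R4, (0, 1))
(4, 3, R7, (1,))
(6, 0, R7, (1,))

bar 0: v0=G3 v1=G4 downbeat P8
bar 1: v0=B3 v1=D4 downbeat m3
bar 2: v0=A3 v1=E4 downbeat P5
bar 3: v0=G3 v1=G4 downbeat P8
bar 4: v0=F3 v1=D4 downbeat M6
bar 5: v0=E3 v1=C4 downbeat m6
bar 6: v0=A3 v1=F4 downbeat m6
bar 7: v0=G3 v1=G4 downbeat P8
  -> R2 @ bar 2 tick 0 v(0, 1): B3/G4 m6 -> A3/E4 P5 similar
  -> R4 @ bar 3 tick 2 v(0, 1): G3/A4 M2 untreated
  -> R7 @ bar 3 tick 2 v(1,): B3->A4 leap 10st
  -> R4 @ bar 4 tick 3 v(0, 1): F3/G4 M2 untreated
  -> R7 @ bar 4 tick 3 v(1,): A3->G4 leap 10st
  -> R7 @ bar 6 tick 0 v(1,): G3->F4 leap 10st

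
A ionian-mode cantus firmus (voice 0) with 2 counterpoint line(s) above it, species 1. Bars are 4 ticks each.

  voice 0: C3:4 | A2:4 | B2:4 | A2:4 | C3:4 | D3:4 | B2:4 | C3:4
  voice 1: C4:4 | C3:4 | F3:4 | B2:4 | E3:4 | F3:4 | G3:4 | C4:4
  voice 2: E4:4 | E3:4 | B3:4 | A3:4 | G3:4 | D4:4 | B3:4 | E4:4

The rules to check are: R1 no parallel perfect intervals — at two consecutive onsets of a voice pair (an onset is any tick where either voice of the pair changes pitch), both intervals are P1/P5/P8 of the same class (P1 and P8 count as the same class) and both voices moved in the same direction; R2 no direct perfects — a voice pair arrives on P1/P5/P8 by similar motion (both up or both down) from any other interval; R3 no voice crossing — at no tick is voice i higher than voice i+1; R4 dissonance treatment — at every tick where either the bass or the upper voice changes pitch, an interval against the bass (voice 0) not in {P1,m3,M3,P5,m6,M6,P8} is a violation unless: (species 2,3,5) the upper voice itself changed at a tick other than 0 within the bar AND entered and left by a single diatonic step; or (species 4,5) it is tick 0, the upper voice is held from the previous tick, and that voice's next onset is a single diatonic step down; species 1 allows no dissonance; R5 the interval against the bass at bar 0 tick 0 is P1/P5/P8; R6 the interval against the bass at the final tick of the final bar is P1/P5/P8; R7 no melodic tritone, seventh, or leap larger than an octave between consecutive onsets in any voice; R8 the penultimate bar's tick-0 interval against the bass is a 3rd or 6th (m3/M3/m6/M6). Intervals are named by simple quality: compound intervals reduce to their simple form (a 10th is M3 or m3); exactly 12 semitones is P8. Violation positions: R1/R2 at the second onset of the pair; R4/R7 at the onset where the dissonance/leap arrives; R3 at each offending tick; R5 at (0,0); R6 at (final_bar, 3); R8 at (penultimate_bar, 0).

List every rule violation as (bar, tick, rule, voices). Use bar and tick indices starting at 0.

bar 0: v0=C3 v1=C4 v2=E4 downbeat M3
bar 1: v0=A2 v1=C3 v2=E3 downbeat P5
bar 2: v0=B2 v1=F3 v2=B3 downbeat P8
bar 3: v0=A2 v1=B2 v2=A3 downbeat P8
bar 4: v0=C3 v1=E3 v2=G3 downbeat P5
bar 5: v0=D3 v1=F3 v2=D4 downbeat P8
bar 6: v0=B2 v1=G3 v2=B3 downbeat P8
bar 7: v0=C3 v1=C4 v2=E4 downbeat M3
  -> R5 @ bar 0 tick 0 v(0, 2): opens on M3
  -> R2 @ bar 1 tick 0 v(0, 2): C3/E4 M3 -> A2/E3 P5 similar
  -> R2 @ bar 2 tick 0 v(0, 2): A2/E3 P5 -> B2/B3 P8 similar
  -> R4 @ bar 2 tick 0 v(0, 1): B2/F3 TT untreated
  -> R1 @ bar 3 tick 0 v(0, 2): B2/B3 P8 -> A2/A3 P8 similar
  -> R4 @ bar 3 tick 0 v(0, 1): A2/B2 M2 untreated
  -> R7 @ bar 3 tick 0 v(1,): F3->B2 leap 6st
  -> R2 @ bar 5 tick 0 v(0, 2): C3/G3 P5 -> D3/D4 P8 similar
  -> R1 @ bar 6 tick 0 v(0, 2): D3/D4 P8 -> B2/B3 P8 similar
  -> R8 @ bar 6 tick 0 v(0, 2): penult P8 not 3rd/6th
  -> R2 @ bar 7 tick 0 v(0, 1): B2/G3 m6 -> C3/C4 P8 similar
  -> R6 @ bar 7 tick 3 v(0, 2): closes on M3

(0, 0, R5, (0, 2))
(1, 0, R2, (0, 2))
(2, 0, R2, (0, 2))
(2, 0, R4, (0, 1))
(3, 0, R1, (0, 2))
(3, 0, R4, (0, 1))
(3, 0, R7, (1,))
(5, 0, R2, (0, 2))
(6, 0, R1, (0, 2))
(6, 0, R8, (0, 2))
(7, 0, R2, (0, 1))
(7, 3, R6, (0, 2))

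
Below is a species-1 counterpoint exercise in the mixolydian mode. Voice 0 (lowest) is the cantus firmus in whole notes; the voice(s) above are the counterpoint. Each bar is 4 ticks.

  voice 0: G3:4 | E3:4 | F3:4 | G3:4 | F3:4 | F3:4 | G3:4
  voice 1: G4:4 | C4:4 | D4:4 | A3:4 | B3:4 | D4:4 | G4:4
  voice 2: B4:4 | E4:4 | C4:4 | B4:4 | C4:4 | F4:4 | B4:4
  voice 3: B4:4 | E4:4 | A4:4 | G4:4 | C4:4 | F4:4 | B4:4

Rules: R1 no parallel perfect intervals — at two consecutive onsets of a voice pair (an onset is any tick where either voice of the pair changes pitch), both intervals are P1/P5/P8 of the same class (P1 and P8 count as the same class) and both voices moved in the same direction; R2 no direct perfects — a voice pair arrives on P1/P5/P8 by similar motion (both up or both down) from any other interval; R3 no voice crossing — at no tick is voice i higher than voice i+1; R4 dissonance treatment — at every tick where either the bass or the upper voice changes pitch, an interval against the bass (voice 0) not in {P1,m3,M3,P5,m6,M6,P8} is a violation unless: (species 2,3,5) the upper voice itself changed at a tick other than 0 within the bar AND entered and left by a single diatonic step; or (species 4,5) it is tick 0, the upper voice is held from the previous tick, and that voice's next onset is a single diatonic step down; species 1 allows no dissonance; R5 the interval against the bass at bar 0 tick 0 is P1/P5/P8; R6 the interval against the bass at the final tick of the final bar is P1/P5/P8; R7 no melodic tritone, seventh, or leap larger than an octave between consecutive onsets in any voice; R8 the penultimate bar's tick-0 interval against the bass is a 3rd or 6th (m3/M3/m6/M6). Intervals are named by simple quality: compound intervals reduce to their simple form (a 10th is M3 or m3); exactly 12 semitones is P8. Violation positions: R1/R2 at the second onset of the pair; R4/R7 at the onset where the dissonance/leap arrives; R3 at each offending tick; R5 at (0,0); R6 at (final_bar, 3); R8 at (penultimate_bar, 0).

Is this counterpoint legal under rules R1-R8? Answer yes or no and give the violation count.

bar 0: v0=G3 v1=G4 v2=B4 v3=B4 (M3)
bar 1: v0=E3 v1=C4 v2=E4 v3=E4 (P8)
bar 2: v0=F3 v1=D4 v2=C4 v3=A4 (M3)
bar 3: v0=G3 v1=A3 v2=B4 v3=G4 (P8)
bar 4: v0=F3 v1=B3 v2=C4 v3=C4 (P5)
bar 5: v0=F3 v1=D4 v2=F4 v3=F4 (P8)
bar 6: v0=G3 v1=G4 v2=B4 v3=B4 (M3)
  R5 @ bar0.0: opens on M3
  R5 @ bar0.0: opens on M3
  R1 @ bar1.0: B4/B4 P1 -> E4/E4 P1 similar
  R2 @ bar1.0: G3/B4 M3 -> E3/E4 P8 similar
  R2 @ bar1.0: G3/B4 M3 -> E3/E4 P8 similar
  R2 @ bar2.0: C4/E4 M3 -> D4/A4 P5 similar
  R3 @ bar2.0: D4 above C4
  R3 @ bar2.1: D4 above C4
  R3 @ bar2.2: D4 above C4
  R3 @ bar2.3: D4 above C4
  R3 @ bar3.0: B4 above G4
  R4 @ bar3.0: G3/A3 M2 untreated
  R7 @ bar3.0: C4->B4 leap 11st
  R3 @ bar3.1: B4 above G4
  R3 @ bar3.2: B4 above G4
  R3 @ bar3.3: B4 above G4
  R2 @ bar4.0: G3/B4 M3 -> F3/C4 P5 similar
  R2 @ bar4.0: G3/G4 P8 -> F3/C4 P5 similar
  R2 @ bar4.0: B4/G4 M3 -> C4/C4 P1 similar
  R4 @ bar4.0: F3/B3 TT untreated
  R7 @ bar4.0: B4->C4 leap 11st
  R1 @ bar5.0: C4/C4 P1 -> F4/F4 P1 similar
  R8 @ bar5.0: penult P8 not 3rd/6th
  R8 @ bar5.0: penult P8 not 3rd/6th
  R1 @ bar6.0: F4/F4 P1 -> B4/B4 P1 similar
  R2 @ bar6.0: F3/D4 M6 -> G3/G4 P8 similar
  R7 @ bar6.0: F4->B4 leap 6st
  R7 @ bar6.0: F4->B4 leap 6st
  R6 @ bar6.3: closes on M3
  R6 @ bar6.3: closes on M3

No (30 violations)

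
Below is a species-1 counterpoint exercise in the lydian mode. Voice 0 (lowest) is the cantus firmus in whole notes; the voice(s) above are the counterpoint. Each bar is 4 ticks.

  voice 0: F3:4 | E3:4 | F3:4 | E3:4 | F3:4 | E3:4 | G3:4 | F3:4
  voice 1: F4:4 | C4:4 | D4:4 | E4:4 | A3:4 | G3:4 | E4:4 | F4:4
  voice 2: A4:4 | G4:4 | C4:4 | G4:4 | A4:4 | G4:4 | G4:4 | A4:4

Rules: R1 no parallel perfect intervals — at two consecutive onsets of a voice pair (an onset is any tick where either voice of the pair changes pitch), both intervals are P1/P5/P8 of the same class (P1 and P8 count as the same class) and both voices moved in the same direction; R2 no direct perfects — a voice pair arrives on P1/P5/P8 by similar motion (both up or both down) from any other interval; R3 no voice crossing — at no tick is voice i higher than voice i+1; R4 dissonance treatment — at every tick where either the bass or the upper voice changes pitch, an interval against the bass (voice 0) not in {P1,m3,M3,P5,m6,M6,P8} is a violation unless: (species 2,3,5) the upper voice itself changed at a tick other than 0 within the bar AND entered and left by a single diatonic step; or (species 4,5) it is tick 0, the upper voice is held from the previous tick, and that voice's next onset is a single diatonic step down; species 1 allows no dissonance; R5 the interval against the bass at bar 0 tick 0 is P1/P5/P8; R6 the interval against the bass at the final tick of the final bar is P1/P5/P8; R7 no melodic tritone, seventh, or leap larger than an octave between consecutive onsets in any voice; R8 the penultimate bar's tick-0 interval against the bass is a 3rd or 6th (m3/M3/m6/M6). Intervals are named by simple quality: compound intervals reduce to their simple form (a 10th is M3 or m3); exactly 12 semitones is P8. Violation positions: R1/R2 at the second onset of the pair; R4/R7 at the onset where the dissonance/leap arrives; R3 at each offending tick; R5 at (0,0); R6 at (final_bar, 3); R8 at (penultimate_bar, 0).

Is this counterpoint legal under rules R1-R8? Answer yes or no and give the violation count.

No (9 violations)

bar 0: v0=F3 v1=F4 v2=A4 (M3)
bar 1: v0=E3 v1=C4 v2=G4 (m3)
bar 2: v0=F3 v1=D4 v2=C4 (P5)
bar 3: v0=E3 v1=E4 v2=G4 (m3)
bar 4: v0=F3 v1=A3 v2=A4 (M3)
bar 5: v0=E3 v1=G3 v2=G4 (m3)
bar 6: v0=G3 v1=E4 v2=G4 (P8)
bar 7: v0=F3 v1=F4 v2=A4 (M3)
  R5 @ bar0.0: opens on M3
  R2 @ bar1.0: F4/A4 M3 -> C4/G4 P5 similar
  R3 @ bar2.0: D4 above C4
  R3 @ bar2.1: D4 above C4
  R3 @ bar2.2: D4 above C4
  R3 @ bar2.3: D4 above C4
  R1 @ bar5.0: A3/A4 P8 -> G3/G4 P8 similar
  R8 @ bar6.0: penult P8 not 3rd/6th
  R6 @ bar7.3: closes on M3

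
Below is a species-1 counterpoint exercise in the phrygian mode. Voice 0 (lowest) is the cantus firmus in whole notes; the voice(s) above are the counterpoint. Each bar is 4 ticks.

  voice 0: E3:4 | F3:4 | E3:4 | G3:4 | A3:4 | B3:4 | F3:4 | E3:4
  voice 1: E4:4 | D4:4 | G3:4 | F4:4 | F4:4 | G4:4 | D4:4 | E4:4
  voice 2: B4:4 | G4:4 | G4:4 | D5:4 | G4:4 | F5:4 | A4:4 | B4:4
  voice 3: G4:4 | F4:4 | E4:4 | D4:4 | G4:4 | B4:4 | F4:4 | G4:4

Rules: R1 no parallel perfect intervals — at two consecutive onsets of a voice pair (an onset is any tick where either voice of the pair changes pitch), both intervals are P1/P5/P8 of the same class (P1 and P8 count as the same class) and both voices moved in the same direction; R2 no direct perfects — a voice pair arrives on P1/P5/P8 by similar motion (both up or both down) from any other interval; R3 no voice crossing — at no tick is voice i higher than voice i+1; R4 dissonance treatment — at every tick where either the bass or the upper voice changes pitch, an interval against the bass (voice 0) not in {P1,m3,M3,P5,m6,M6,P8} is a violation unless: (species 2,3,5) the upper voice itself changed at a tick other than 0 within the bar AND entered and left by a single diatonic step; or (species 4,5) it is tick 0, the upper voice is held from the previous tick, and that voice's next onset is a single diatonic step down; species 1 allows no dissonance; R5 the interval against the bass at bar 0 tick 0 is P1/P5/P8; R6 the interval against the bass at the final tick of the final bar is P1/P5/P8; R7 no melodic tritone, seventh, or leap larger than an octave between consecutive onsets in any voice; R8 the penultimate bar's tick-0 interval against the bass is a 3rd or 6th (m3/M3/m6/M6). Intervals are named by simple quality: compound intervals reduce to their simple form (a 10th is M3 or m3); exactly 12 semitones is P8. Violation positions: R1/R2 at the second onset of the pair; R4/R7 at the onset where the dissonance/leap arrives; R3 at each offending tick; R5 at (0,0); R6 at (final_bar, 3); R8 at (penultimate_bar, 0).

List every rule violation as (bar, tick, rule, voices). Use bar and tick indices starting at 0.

bar 0: v0=E3 v1=E4 v2=B4 v3=G4 downbeat m3
bar 1: v0=F3 v1=D4 v2=G4 v3=F4 downbeat P8
bar 2: v0=E3 v1=G3 v2=G4 v3=E4 downbeat P8
bar 3: v0=G3 v1=F4 v2=D5 v3=D4 downbeat P5
bar 4: v0=A3 v1=F4 v2=G4 v3=G4 downbeat m7
bar 5: v0=B3 v1=G4 v2=F5 v3=B4 downbeat P8
bar 6: v0=F3 v1=D4 v2=A4 v3=F4 downbeat P8
bar 7: v0=E3 v1=E4 v2=B4 v3=G4 downbeat m3
  -> R3 @ bar 0 tick 0 v(2, 3): B4 above G4
  -> R5 @ bar 0 tick 0 v(0, 3): opens on m3
  -> R3 @ bar 0 tick 1 v(2, 3): B4 above G4
  -> R3 @ bar 0 tick 2 v(2, 3): B4 above G4
  -> R3 @ bar 0 tick 3 v(2, 3): B4 above G4
  -> R3 @ bar 1 tick 0 v(2, 3): G4 above F4
  -> R4 @ bar 1 tick 0 v(0, 2): F3/G4 M2 untreated
  -> R3 @ bar 1 tick 1 v(2, 3): G4 above F4
  -> R3 @ bar 1 tick 2 v(2, 3): G4 above F4
  -> R3 @ bar 1 tick 3 v(2, 3): G4 above F4
  -> R1 @ bar 2 tick 0 v(0, 3): F3/F4 P8 -> E3/E4 P8 similar
  -> R3 @ bar 2 tick 0 v(2, 3): G4 above E4
  -> R3 @ bar 2 tick 1 v(2, 3): G4 above E4
  -> R3 @ bar 2 tick 2 v(2, 3): G4 above E4
  -> R3 @ bar 2 tick 3 v(2, 3): G4 above E4
  -> R2 @ bar 3 tick 0 v(0, 2): E3/G4 m3 -> G3/D5 P5 similar
  -> R3 @ bar 3 tick 0 v(2, 3): D5 above D4
  -> R4 @ bar 3 tick 0 v(0, 1): G3/F4 m7 untreated
  -> R7 @ bar 3 tick 0 v(1,): G3->F4 leap 10st
  -> R3 @ bar 3 tick 1 v(2, 3): D5 above D4
  -> R3 @ bar 3 tick 2 v(2, 3): D5 above D4
  -> R3 @ bar 3 tick 3 v(2, 3): D5 above D4
  -> R4 @ bar 4 tick 0 v(0, 2): A3/G4 m7 untreated
  -> R4 @ bar 4 tick 0 v(0, 3): A3/G4 m7 untreated
  -> R2 @ bar 5 tick 0 v(0, 3): A3/G4 m7 -> B3/B4 P8 similar
  -> R3 @ bar 5 tick 0 v(2, 3): F5 above B4
  -> R4 @ bar 5 tick 0 v(0, 2): B3/F5 TT untreated
  -> R7 @ bar 5 tick 0 v(2,): G4->F5 leap 10st
  -> R3 @ bar 5 tick 1 v(2, 3): F5 above B4
  -> R3 @ bar 5 tick 2 v(2, 3): F5 above B4
  -> R3 @ bar 5 tick 3 v(2, 3): F5 above B4
  -> R1 @ bar 6 tick 0 v(0, 3): B3/B4 P8 -> F3/F4 P8 similar
  -> R2 @ bar 6 tick 0 v(1, 2): G4/F5 m7 -> D4/A4 P5 similar
  -> R3 @ bar 6 tick 0 v(2, 3): A4 above F4
  -> R7 @ bar 6 tick 0 v(0,): B3->F3 leap 6st
  -> R7 @ bar 6 tick 0 v(3,): B4->F4 leap 6st
  -> R8 @ bar 6 tick 0 v(0, 3): penult P8 not 3rd/6th
  -> R3 @ bar 6 tick 1 v(2, 3): A4 above F4
  -> R3 @ bar 6 tick 2 v(2, 3): A4 above F4
  -> R3 @ bar 6 tick 3 v(2, 3): A4 above F4
  -> R1 @ bar 7 tick 0 v(1, 2): D4/A4 P5 -> E4/B4 P5 similar
  -> R3 @ bar 7 tick 0 v(2, 3): B4 above G4
  -> R3 @ bar 7 tick 1 v(2, 3): B4 above G4
  -> R3 @ bar 7 tick 2 v(2, 3): B4 above G4
  -> R3 @ bar 7 tick 3 v(2, 3): B4 above G4
  -> R6 @ bar 7 tick 3 v(0, 3): closes on m3

(0, 0, R3, (2, 3))
(0, 0, R5, (0, 3))
(0, 1, R3, (2, 3))
(0, 2, R3, (2, 3))
(0, 3, R3, (2, 3))
(1, 0, R3, (2, 3))
(1, 0, R4, (0, 2))
(1, 1, R3, (2, 3))
(1, 2, R3, (2, 3))
(1, 3, R3, (2, 3))
(2, 0, R1, (0, 3))
(2, 0, R3, (2, 3))
(2, 1, R3, (2, 3))
(2, 2, R3, (2, 3))
(2, 3, R3, (2, 3))
(3, 0, R2, (0, 2))
(3, 0, R3, (2, 3))
(3, 0, R4, (0, 1))
(3, 0, R7, (1,))
(3, 1, R3, (2, 3))
(3, 2, R3, (2, 3))
(3, 3, R3, (2, 3))
(4, 0, R4, (0, 2))
(4, 0, R4, (0, 3))
(5, 0, R2, (0, 3))
(5, 0, R3, (2, 3))
(5, 0, R4, (0, 2))
(5, 0, R7, (2,))
(5, 1, R3, (2, 3))
(5, 2, R3, (2, 3))
(5, 3, R3, (2, 3))
(6, 0, R1, (0, 3))
(6, 0, R2, (1, 2))
(6, 0, R3, (2, 3))
(6, 0, R7, (0,))
(6, 0, R7, (3,))
(6, 0, R8, (0, 3))
(6, 1, R3, (2, 3))
(6, 2, R3, (2, 3))
(6, 3, R3, (2, 3))
(7, 0, R1, (1, 2))
(7, 0, R3, (2, 3))
(7, 1, R3, (2, 3))
(7, 2, R3, (2, 3))
(7, 3, R3, (2, 3))
(7, 3, R6, (0, 3))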